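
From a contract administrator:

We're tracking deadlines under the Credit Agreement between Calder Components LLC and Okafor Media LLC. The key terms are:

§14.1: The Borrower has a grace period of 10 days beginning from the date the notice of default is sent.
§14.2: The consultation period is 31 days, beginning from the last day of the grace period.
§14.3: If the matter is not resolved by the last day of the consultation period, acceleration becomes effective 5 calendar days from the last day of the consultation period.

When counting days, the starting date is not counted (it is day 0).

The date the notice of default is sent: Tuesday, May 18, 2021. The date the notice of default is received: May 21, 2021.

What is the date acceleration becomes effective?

Jul 3, 2021

Adding 10 calendar days to May 18, 2021 gives May 28, 2021, which is the last day of the grace period.
The last day of the consultation period: 31 calendar days after May 28, 2021 is Jun 28, 2021.
Adding 5 calendar days to Jun 28, 2021 gives Jul 3, 2021, which is the date acceleration becomes effective.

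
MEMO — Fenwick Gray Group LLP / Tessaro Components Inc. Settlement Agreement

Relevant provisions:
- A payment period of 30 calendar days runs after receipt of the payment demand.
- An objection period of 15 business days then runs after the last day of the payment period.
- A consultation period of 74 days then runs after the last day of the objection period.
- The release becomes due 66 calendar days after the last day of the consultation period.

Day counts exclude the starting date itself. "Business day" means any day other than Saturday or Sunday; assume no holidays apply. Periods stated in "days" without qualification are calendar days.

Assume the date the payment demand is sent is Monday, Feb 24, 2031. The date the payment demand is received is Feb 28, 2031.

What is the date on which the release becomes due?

Adding 30 calendar days to Feb 28, 2031 gives Mar 30, 2031, which is the last day of the payment period.
The last day of the objection period: counting 15 business days from Sunday, Mar 30, 2031 (Mar 31, Apr 1, Apr 2, Apr 3, …, Apr 16, Apr 17, Apr 18, skipping weekends) reaches Friday, Apr 18, 2031.
The last day of the consultation period: 74 calendar days after Apr 18, 2031 is Jul 1, 2031.
The date on which the release becomes due: Jul 1, 2031 + 66 days = Sep 5, 2031.

Sep 5, 2031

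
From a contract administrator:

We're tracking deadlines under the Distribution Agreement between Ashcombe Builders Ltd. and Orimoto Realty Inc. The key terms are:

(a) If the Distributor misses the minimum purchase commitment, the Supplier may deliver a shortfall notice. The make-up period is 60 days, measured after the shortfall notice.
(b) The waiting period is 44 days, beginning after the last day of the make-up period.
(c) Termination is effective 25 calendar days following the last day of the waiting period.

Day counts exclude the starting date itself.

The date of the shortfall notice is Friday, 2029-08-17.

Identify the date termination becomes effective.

Adding 60 calendar days to 2029-08-17 gives 2029-10-16, which is the last day of the make-up period.
The last day of the waiting period: 2029-10-16 + 44 days = 2029-11-29.
Adding 25 calendar days to 2029-11-29 gives 2029-12-24, which is the date termination becomes effective.

2029-12-24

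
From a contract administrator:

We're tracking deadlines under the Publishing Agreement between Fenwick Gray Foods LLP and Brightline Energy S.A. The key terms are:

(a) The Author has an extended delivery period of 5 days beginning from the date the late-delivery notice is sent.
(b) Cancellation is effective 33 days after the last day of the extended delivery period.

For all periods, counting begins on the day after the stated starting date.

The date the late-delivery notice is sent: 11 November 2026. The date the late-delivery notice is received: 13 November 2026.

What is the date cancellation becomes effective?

The last day of the extended delivery period: 11 November 2026 + 5 days = 16 November 2026.
The date cancellation becomes effective: 16 November 2026 + 33 days = 19 December 2026.

19 December 2026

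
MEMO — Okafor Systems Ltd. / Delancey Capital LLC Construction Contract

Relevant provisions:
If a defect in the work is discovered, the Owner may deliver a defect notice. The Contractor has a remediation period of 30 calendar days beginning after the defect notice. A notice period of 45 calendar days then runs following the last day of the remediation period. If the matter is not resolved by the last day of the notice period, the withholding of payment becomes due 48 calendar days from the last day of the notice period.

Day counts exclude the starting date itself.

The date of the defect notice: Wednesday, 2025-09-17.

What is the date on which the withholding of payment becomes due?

The last day of the remediation period: 30 calendar days after 2025-09-17 is 2025-10-17.
The last day of the notice period: 2025-10-17 + 45 days = 2025-12-01.
The date on which the withholding of payment becomes due: 48 calendar days after 2025-12-01 is 2026-01-18.

2026-01-18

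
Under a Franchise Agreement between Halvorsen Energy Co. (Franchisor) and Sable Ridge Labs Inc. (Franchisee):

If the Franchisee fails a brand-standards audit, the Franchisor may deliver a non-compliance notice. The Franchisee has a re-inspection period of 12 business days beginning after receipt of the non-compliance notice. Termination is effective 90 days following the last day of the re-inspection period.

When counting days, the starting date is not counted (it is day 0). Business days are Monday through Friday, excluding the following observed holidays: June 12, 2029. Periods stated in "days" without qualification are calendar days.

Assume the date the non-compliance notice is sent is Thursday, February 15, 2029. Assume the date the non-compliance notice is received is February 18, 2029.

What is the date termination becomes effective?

The last day of the re-inspection period: 12 business days after Sunday, February 18, 2029, skipping weekends — Feb 19, Feb 20, Feb 21, Feb 22, …, Mar 2, Mar 5, Mar 6 — lands on Tuesday, March 6, 2029.
The date termination becomes effective: March 6, 2029 + 90 days = June 4, 2029.

June 4, 2029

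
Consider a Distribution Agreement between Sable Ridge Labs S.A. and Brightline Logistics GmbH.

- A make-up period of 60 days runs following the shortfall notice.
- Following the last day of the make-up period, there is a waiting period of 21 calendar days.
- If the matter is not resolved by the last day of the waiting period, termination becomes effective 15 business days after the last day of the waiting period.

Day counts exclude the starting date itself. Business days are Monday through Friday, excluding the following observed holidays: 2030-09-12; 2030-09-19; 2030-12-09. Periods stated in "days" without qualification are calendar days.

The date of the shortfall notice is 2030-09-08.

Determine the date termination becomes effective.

Adding 60 calendar days to 2030-09-08 gives 2030-11-07, which is the last day of the make-up period.
The last day of the waiting period: 2030-11-07 + 21 days = 2030-11-28.
The date termination becomes effective: counting 15 business days from Thursday, 2030-11-28 (Nov 29, Dec 2, Dec 3, Dec 4, …, Dec 18, Dec 19, Dec 20, skipping weekends and the listed holiday on Dec 9) reaches Friday, 2030-12-20.

2030-12-20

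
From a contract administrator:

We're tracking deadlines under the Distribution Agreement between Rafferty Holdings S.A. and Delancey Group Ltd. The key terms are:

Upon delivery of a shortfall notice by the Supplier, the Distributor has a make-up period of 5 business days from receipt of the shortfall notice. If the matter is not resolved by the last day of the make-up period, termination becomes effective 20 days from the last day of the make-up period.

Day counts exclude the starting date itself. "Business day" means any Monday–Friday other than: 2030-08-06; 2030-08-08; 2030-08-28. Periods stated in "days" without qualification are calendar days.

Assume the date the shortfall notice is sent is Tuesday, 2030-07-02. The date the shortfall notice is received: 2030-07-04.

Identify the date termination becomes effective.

The last day of the make-up period: counting 5 business days from Thursday, 2030-07-04 (Jul 5, Jul 8, Jul 9, Jul 10, Jul 11, skipping weekends) reaches Thursday, 2030-07-11.
Adding 20 calendar days to 2030-07-11 gives 2030-07-31, which is the date termination becomes effective.

2030-07-31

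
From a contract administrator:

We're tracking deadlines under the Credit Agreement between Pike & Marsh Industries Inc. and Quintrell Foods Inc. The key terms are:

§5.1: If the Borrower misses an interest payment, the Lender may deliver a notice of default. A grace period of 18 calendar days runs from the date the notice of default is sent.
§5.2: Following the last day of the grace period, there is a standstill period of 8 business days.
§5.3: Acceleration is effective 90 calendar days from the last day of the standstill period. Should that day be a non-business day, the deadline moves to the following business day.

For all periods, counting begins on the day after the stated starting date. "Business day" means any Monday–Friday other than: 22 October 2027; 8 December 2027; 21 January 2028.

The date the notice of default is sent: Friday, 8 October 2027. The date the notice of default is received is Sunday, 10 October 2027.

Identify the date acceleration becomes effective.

The last day of the grace period: 18 calendar days after 8 October 2027 is 26 October 2027.
The last day of the standstill period: counting 8 business days from Tuesday, 26 October 2027 (Oct 27, Oct 28, Oct 29, Nov 1, Nov 2, Nov 3, Nov 4, Nov 5, skipping weekends) reaches Friday, 5 November 2027.
Adding 90 calendar days to 5 November 2027 gives 3 February 2028, which is the date acceleration becomes effective. 3 February 2028 is a Thursday and is not a listed holiday, so no roll-forward applies.

3 February 2028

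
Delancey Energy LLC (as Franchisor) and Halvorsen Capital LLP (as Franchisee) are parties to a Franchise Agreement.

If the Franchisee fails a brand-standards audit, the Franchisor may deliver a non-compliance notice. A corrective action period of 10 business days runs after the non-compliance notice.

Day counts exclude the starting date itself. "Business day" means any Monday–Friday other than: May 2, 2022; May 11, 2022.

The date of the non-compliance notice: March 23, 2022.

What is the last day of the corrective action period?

April 6, 2022

The last day of the corrective action period: counting 10 business days from Wednesday, March 23, 2022 (Mar 24, Mar 25, Mar 28, Mar 29, Mar 30, Mar 31, Apr 1, Apr 4, Apr 5, Apr 6, skipping weekends) reaches Wednesday, April 6, 2022.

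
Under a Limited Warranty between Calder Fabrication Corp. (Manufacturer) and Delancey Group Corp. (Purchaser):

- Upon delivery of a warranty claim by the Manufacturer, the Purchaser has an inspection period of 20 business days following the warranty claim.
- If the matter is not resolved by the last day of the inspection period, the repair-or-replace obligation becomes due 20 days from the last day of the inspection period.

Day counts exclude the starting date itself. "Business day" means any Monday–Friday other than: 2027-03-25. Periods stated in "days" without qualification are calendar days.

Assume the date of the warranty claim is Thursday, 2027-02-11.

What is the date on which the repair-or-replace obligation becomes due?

The last day of the inspection period: 20 business days after Thursday, 2027-02-11, skipping weekends — Feb 12, Feb 15, Feb 16, Feb 17, …, Mar 9, Mar 10, Mar 11 — lands on Thursday, 2027-03-11.
The date on which the repair-or-replace obligation becomes due: 2027-03-11 + 20 days = 2027-03-31.

2027-03-31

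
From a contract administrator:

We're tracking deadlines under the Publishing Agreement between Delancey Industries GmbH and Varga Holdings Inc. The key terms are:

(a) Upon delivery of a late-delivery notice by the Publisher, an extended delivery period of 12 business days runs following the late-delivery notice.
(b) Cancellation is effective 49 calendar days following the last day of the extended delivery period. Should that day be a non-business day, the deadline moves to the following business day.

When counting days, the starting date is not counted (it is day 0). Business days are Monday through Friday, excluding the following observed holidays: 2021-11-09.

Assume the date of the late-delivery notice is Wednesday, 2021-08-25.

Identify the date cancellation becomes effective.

The last day of the extended delivery period: counting 12 business days from Wednesday, 2021-08-25 (Aug 26, Aug 27, Aug 30, Aug 31, …, Sep 8, Sep 9, Sep 10, skipping weekends) reaches Friday, 2021-09-10.
The date cancellation becomes effective: 49 calendar days after 2021-09-10 is 2021-10-29. 2021-10-29 is a Friday and is not a listed holiday, so no roll-forward applies.

2021-10-29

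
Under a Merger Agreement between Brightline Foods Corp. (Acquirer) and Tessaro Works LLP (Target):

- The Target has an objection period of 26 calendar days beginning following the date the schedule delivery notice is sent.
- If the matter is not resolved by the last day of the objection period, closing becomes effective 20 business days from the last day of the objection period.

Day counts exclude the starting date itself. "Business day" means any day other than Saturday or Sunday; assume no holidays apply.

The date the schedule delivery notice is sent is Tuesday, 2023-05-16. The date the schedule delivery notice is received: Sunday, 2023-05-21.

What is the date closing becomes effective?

The last day of the objection period: 2023-05-16 + 26 days = 2023-06-11.
The date closing becomes effective: counting 20 business days from Sunday, 2023-06-11 (Jun 12, Jun 13, Jun 14, Jun 15, …, Jul 5, Jul 6, Jul 7, skipping weekends) reaches Friday, 2023-07-07.

2023-07-07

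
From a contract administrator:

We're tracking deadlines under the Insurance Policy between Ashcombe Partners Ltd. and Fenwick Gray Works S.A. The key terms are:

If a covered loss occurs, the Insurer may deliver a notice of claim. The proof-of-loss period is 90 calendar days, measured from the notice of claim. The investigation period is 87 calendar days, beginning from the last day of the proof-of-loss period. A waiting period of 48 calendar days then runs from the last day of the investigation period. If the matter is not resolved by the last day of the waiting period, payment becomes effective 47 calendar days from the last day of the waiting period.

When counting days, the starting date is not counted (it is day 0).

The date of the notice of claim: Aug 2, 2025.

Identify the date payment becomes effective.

Adding 90 calendar days to Aug 2, 2025 gives Oct 31, 2025, which is the last day of the proof-of-loss period.
Adding 87 calendar days to Oct 31, 2025 gives Jan 26, 2026, which is the last day of the investigation period.
The last day of the waiting period: Jan 26, 2026 + 48 days = Mar 15, 2026.
Adding 47 calendar days to Mar 15, 2026 gives May 1, 2026, which is the date payment becomes effective.

May 1, 2026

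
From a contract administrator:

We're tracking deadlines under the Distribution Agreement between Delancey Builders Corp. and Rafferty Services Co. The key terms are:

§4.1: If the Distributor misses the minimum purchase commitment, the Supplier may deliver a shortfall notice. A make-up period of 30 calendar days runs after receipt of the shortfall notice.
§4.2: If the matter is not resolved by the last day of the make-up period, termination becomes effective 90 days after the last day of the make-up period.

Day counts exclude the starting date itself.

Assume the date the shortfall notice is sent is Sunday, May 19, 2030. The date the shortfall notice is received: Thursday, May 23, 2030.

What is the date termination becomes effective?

The last day of the make-up period: 30 calendar days after May 23, 2030 is Jun 22, 2030.
The date termination becomes effective: 90 calendar days after Jun 22, 2030 is Sep 20, 2030.

Sep 20, 2030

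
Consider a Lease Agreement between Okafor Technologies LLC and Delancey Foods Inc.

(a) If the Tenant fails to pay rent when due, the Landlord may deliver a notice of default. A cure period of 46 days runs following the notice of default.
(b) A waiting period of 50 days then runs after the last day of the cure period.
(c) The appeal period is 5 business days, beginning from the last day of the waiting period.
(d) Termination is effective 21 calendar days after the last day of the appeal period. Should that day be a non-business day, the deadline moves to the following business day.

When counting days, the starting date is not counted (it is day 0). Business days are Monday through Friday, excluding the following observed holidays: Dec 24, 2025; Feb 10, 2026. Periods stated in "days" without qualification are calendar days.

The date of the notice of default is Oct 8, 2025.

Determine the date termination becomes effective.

Feb 9, 2026

The last day of the cure period: 46 calendar days after Oct 8, 2025 is Nov 23, 2025.
The last day of the waiting period: Nov 23, 2025 + 50 days = Jan 12, 2026.
From Monday, Jan 12, 2026, 5 business days (Jan 13, Jan 14, Jan 15, Jan 16, Jan 19, skipping weekends) brings us to Monday, Jan 19, 2026, which is the last day of the appeal period.
Adding 21 calendar days to Jan 19, 2026 gives Feb 9, 2026, which is the date termination becomes effective. Feb 9, 2026 is a Monday and is not a listed holiday, so no roll-forward applies.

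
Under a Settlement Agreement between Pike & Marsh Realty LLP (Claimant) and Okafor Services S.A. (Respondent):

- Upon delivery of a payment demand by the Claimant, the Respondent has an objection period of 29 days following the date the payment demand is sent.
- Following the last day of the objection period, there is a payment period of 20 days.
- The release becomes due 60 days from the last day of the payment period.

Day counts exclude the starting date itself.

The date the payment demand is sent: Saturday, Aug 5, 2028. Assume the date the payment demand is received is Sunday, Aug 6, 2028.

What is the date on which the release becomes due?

Nov 22, 2028

The last day of the objection period: Aug 5, 2028 + 29 days = Sep 3, 2028.
Adding 20 calendar days to Sep 3, 2028 gives Sep 23, 2028, which is the last day of the payment period.
The date on which the release becomes due: 60 calendar days after Sep 23, 2028 is Nov 22, 2028.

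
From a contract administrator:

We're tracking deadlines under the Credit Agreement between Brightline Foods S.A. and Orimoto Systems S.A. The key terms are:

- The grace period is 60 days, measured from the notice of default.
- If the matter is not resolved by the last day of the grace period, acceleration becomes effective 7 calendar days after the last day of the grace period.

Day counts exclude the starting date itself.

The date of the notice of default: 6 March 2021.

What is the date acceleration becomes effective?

The last day of the grace period: 60 calendar days after 6 March 2021 is 5 May 2021.
The date acceleration becomes effective: 7 calendar days after 5 May 2021 is 12 May 2021.

12 May 2021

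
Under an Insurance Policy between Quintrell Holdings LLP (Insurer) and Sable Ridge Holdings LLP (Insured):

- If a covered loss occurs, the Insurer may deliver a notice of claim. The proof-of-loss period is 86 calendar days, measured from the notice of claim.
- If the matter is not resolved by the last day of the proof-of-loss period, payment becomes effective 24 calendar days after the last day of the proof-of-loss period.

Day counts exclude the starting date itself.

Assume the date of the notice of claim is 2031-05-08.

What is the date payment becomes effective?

2031-08-26

Adding 86 calendar days to 2031-05-08 gives 2031-08-02, which is the last day of the proof-of-loss period.
Adding 24 calendar days to 2031-08-02 gives 2031-08-26, which is the date payment becomes effective.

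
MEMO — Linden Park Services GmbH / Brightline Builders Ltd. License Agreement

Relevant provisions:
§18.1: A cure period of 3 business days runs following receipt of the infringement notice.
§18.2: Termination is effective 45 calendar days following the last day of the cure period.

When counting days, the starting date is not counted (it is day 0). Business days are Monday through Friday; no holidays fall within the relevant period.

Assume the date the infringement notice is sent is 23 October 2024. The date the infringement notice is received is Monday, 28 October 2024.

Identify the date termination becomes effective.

15 December 2024

The last day of the cure period: 3 business days after Monday, 28 October 2024, skipping weekends — Oct 29, Oct 30, Oct 31 — lands on Thursday, 31 October 2024.
The date termination becomes effective: 45 calendar days after 31 October 2024 is 15 December 2024.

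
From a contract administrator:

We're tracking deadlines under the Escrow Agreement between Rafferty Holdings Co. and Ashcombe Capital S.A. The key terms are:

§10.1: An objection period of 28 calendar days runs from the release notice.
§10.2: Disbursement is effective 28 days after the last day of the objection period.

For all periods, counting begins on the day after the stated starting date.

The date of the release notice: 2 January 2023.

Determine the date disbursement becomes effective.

The last day of the objection period: 28 calendar days after 2 January 2023 is 30 January 2023.
The date disbursement becomes effective: 30 January 2023 + 28 days = 27 February 2023.

27 February 2023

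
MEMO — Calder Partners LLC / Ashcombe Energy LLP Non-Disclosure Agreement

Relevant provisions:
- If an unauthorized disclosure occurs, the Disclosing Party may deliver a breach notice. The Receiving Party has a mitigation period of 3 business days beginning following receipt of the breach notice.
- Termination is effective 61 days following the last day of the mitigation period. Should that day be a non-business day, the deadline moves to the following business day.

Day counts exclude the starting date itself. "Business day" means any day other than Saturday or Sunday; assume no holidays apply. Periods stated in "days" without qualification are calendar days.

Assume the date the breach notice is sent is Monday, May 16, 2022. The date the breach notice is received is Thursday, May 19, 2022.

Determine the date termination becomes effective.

Jul 25, 2022

The last day of the mitigation period: 3 business days after Thursday, May 19, 2022, skipping weekends — May 20, May 23, May 24 — lands on Tuesday, May 24, 2022.
The date termination becomes effective: May 24, 2022 + 61 days = Jul 24, 2022. That falls on a Sunday, so it rolls to the next business day, Monday, Jul 25, 2022.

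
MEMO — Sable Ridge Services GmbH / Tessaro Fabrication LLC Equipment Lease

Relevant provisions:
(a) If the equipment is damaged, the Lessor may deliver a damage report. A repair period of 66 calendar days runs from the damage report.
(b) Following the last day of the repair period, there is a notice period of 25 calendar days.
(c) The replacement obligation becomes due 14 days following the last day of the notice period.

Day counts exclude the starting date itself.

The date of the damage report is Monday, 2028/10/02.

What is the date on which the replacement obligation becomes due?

The last day of the repair period: 66 calendar days after 2028/10/02 is 2028/12/07.
The last day of the notice period: 2028/12/07 + 25 days = 2029/01/01.
Adding 14 calendar days to 2029/01/01 gives 2029/01/15, which is the date on which the replacement obligation becomes due.

2029/01/15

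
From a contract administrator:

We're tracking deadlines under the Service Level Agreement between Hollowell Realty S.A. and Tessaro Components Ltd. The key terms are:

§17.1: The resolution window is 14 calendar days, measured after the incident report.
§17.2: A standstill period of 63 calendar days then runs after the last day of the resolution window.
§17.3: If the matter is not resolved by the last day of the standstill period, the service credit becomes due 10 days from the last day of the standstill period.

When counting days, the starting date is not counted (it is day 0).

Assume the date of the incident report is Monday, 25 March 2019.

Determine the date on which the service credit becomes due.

20 June 2019

Adding 14 calendar days to 25 March 2019 gives 8 April 2019, which is the last day of the resolution window.
The last day of the standstill period: 63 calendar days after 8 April 2019 is 10 June 2019.
The date on which the service credit becomes due: 10 calendar days after 10 June 2019 is 20 June 2019.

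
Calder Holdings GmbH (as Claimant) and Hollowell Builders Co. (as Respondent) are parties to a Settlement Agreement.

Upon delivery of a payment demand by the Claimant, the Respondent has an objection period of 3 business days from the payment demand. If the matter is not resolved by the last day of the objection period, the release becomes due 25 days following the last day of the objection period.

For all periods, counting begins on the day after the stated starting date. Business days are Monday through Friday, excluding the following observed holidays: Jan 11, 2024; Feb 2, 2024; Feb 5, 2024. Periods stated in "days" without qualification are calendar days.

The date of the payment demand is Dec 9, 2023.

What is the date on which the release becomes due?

Jan 7, 2024

From Saturday, Dec 9, 2023, 3 business days (Dec 11, Dec 12, Dec 13, skipping weekends) brings us to Wednesday, Dec 13, 2023, which is the last day of the objection period.
Adding 25 calendar days to Dec 13, 2023 gives Jan 7, 2024, which is the date on which the release becomes due.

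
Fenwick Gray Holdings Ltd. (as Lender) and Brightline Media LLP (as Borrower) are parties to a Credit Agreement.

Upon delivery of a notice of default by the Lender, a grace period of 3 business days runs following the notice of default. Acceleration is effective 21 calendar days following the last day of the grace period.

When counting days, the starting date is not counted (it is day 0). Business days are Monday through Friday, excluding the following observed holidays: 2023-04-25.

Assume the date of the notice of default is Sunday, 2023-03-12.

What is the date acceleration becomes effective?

2023-04-05

The last day of the grace period: 3 business days after Sunday, 2023-03-12, skipping weekends — Mar 13, Mar 14, Mar 15 — lands on Wednesday, 2023-03-15.
The date acceleration becomes effective: 21 calendar days after 2023-03-15 is 2023-04-05.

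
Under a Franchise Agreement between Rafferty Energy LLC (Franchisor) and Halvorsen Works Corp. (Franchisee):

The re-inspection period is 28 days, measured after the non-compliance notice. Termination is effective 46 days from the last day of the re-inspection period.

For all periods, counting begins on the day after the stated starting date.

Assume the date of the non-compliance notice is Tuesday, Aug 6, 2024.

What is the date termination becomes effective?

Oct 19, 2024

The last day of the re-inspection period: 28 calendar days after Aug 6, 2024 is Sep 3, 2024.
The date termination becomes effective: Sep 3, 2024 + 46 days = Oct 19, 2024.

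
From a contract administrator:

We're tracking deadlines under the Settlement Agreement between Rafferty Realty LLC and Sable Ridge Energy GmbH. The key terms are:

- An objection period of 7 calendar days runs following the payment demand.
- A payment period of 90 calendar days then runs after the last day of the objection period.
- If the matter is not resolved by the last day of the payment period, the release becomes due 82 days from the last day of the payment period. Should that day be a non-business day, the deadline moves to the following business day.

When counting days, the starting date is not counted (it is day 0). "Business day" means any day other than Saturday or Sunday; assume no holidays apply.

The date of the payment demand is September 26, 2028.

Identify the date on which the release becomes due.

The last day of the objection period: 7 calendar days after September 26, 2028 is October 3, 2028.
The last day of the payment period: October 3, 2028 + 90 days = January 1, 2029.
The date on which the release becomes due: January 1, 2029 + 82 days = March 24, 2029. That falls on a Saturday, so it rolls to the next business day, Monday, March 26, 2029.

March 26, 2029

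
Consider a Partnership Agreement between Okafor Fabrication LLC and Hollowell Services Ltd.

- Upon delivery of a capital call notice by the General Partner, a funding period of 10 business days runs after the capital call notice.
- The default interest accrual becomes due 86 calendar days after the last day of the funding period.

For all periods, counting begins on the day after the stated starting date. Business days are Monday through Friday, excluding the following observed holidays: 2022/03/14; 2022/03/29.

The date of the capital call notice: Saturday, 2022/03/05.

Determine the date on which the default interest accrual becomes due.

From Saturday, 2022/03/05, 10 business days (Mar 7, Mar 8, Mar 9, Mar 10, Mar 11, Mar 15, Mar 16, Mar 17, Mar 18, Mar 21, skipping weekends and the listed holiday on Mar 14) brings us to Monday, 2022/03/21, which is the last day of the funding period.
Adding 86 calendar days to 2022/03/21 gives 2022/06/15, which is the date on which the default interest accrual becomes due.

2022/06/15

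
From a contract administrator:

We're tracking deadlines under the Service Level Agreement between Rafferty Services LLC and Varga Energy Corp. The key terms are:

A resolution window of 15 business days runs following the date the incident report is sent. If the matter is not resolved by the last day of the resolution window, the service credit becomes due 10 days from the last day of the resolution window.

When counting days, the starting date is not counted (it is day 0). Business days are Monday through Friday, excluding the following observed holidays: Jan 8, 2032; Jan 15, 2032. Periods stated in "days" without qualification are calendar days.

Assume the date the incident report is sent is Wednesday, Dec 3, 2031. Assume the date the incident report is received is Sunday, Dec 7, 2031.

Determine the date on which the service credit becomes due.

The last day of the resolution window: 15 business days after Wednesday, Dec 3, 2031, skipping weekends — Dec 4, Dec 5, Dec 8, Dec 9, …, Dec 22, Dec 23, Dec 24 — lands on Wednesday, Dec 24, 2031.
Adding 10 calendar days to Dec 24, 2031 gives Jan 3, 2032, which is the date on which the service credit becomes due.

Jan 3, 2032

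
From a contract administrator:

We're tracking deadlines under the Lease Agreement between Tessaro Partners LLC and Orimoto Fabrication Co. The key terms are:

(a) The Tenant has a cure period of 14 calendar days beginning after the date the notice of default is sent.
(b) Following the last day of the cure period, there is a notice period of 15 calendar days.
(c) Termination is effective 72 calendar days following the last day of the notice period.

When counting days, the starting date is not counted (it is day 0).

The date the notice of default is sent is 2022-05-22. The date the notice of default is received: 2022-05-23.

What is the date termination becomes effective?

The last day of the cure period: 14 calendar days after 2022-05-22 is 2022-06-05.
Adding 15 calendar days to 2022-06-05 gives 2022-06-20, which is the last day of the notice period.
Adding 72 calendar days to 2022-06-20 gives 2022-08-31, which is the date termination becomes effective.

2022-08-31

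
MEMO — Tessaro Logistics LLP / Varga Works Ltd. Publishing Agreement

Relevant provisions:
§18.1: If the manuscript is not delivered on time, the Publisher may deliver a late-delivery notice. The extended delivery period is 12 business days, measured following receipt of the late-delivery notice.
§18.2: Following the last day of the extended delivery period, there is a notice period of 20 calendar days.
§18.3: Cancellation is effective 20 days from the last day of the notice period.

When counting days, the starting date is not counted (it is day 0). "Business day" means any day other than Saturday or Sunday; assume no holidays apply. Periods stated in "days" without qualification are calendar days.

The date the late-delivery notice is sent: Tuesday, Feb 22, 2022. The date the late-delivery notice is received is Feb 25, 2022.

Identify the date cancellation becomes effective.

The last day of the extended delivery period: counting 12 business days from Friday, Feb 25, 2022 (Feb 28, Mar 1, Mar 2, Mar 3, …, Mar 11, Mar 14, Mar 15, skipping weekends) reaches Tuesday, Mar 15, 2022.
The last day of the notice period: 20 calendar days after Mar 15, 2022 is Apr 4, 2022.
The date cancellation becomes effective: Apr 4, 2022 + 20 days = Apr 24, 2022.

Apr 24, 2022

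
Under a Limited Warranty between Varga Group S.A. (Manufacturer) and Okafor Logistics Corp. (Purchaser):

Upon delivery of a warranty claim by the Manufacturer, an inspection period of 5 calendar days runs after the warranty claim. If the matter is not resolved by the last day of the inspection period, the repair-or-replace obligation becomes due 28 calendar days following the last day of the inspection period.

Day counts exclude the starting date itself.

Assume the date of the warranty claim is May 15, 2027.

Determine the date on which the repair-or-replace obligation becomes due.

June 17, 2027

The last day of the inspection period: 5 calendar days after May 15, 2027 is May 20, 2027.
Adding 28 calendar days to May 20, 2027 gives June 17, 2027, which is the date on which the repair-or-replace obligation becomes due.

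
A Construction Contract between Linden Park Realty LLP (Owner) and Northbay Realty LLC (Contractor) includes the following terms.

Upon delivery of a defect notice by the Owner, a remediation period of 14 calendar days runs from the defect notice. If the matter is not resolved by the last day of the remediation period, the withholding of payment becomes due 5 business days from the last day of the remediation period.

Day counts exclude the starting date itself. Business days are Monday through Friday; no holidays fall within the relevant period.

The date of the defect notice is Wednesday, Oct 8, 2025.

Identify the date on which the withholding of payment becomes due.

Oct 29, 2025

The last day of the remediation period: Oct 8, 2025 + 14 days = Oct 22, 2025.
From Wednesday, Oct 22, 2025, 5 business days (Oct 23, Oct 24, Oct 27, Oct 28, Oct 29, skipping weekends) brings us to Wednesday, Oct 29, 2025, which is the date on which the withholding of payment becomes due.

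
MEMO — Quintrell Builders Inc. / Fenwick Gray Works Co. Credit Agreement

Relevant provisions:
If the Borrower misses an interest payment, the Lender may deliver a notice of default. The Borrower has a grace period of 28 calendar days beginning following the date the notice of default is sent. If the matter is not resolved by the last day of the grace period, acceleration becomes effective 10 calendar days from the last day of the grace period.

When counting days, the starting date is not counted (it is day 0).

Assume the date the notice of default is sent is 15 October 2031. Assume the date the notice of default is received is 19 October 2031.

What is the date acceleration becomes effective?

The last day of the grace period: 15 October 2031 + 28 days = 12 November 2031.
The date acceleration becomes effective: 12 November 2031 + 10 days = 22 November 2031.

22 November 2031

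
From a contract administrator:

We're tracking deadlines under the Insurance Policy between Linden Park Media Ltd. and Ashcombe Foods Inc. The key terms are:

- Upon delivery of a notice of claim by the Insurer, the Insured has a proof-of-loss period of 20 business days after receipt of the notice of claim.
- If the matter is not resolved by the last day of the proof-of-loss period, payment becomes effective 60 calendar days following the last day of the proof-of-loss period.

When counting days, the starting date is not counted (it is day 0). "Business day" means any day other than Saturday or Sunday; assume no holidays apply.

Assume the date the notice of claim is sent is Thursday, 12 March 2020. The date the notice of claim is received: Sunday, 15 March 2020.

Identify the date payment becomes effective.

9 June 2020

From Sunday, 15 March 2020, 20 business days (Mar 16, Mar 17, Mar 18, Mar 19, …, Apr 8, Apr 9, Apr 10, skipping weekends) brings us to Friday, 10 April 2020, which is the last day of the proof-of-loss period.
The date payment becomes effective: 60 calendar days after 10 April 2020 is 9 June 2020.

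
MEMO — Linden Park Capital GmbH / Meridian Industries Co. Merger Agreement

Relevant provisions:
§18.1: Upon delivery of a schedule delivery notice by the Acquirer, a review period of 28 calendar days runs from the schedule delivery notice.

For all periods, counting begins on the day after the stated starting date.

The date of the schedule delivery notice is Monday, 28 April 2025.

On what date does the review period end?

The last day of the review period: 28 April 2025 + 28 days = 26 May 2025.

26 May 2025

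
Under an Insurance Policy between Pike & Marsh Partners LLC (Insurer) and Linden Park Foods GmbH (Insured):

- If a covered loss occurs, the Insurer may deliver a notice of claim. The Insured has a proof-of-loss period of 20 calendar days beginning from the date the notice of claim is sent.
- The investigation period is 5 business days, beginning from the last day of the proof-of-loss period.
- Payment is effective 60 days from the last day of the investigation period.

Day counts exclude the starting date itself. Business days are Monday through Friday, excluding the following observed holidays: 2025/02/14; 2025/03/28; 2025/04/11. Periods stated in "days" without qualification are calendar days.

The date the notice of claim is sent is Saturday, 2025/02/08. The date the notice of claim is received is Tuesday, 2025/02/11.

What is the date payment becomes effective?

The last day of the proof-of-loss period: 2025/02/08 + 20 days = 2025/02/28.
From Friday, 2025/02/28, 5 business days (Mar 3, Mar 4, Mar 5, Mar 6, Mar 7, skipping weekends) brings us to Friday, 2025/03/07, which is the last day of the investigation period.
The date payment becomes effective: 60 calendar days after 2025/03/07 is 2025/05/06.

2025/05/06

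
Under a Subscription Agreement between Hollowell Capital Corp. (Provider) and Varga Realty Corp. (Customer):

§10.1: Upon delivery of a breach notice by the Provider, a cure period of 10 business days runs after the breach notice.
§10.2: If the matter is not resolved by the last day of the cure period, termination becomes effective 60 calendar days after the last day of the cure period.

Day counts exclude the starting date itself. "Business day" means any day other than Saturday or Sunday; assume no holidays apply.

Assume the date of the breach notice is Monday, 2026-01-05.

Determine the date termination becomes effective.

2026-03-20

The last day of the cure period: 10 business days after Monday, 2026-01-05, skipping weekends — Jan 6, Jan 7, Jan 8, Jan 9, Jan 12, Jan 13, Jan 14, Jan 15, Jan 16, Jan 19 — lands on Monday, 2026-01-19.
Adding 60 calendar days to 2026-01-19 gives 2026-03-20, which is the date termination becomes effective.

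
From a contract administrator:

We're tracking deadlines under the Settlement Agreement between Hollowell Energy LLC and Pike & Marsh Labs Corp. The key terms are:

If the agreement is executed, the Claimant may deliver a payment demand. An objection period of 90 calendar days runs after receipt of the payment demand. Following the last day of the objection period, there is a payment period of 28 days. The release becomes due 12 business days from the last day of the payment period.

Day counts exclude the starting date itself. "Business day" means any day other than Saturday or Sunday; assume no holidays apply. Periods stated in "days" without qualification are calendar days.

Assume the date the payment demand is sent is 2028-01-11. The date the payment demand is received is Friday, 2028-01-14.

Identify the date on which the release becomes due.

2028-05-29

The last day of the objection period: 2028-01-14 + 90 days = 2028-04-13.
The last day of the payment period: 2028-04-13 + 28 days = 2028-05-11.
The date on which the release becomes due: counting 12 business days from Thursday, 2028-05-11 (May 12, May 15, May 16, May 17, …, May 25, May 26, May 29, skipping weekends) reaches Monday, 2028-05-29.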